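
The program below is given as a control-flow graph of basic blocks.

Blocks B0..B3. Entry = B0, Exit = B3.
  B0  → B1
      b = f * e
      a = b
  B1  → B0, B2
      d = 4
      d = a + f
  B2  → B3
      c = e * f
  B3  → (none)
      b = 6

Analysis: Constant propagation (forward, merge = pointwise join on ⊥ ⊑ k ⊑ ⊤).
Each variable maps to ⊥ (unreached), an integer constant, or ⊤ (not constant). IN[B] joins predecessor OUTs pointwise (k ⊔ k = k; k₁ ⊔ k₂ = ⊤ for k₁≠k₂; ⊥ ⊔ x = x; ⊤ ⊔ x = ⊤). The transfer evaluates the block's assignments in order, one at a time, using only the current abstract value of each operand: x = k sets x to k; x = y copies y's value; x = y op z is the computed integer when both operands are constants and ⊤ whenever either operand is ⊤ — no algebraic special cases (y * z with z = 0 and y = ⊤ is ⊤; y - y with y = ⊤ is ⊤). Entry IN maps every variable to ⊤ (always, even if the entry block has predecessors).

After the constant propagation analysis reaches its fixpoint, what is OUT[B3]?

Answer: {a: ⊤, b: 6, c: ⊤, d: ⊤, e: ⊤, f: ⊤}

Working:
Fixpoint table:
  B0:  IN=(all ⊤)  OUT=(all ⊤)
  B1:  IN=(all ⊤)  OUT=(all ⊤)
  B2:  IN=(all ⊤)  OUT=(all ⊤)
  B3:  IN=(all ⊤)  OUT={b:6; rest ⊤}

Merge at B3: IN[B3] = OUT[B2] = {a: ⊤, b: ⊤, c: ⊤, d: ⊤, e: ⊤, f: ⊤}
Applying B3's transfer function to that IN value gives OUT[B3] (row B3 above).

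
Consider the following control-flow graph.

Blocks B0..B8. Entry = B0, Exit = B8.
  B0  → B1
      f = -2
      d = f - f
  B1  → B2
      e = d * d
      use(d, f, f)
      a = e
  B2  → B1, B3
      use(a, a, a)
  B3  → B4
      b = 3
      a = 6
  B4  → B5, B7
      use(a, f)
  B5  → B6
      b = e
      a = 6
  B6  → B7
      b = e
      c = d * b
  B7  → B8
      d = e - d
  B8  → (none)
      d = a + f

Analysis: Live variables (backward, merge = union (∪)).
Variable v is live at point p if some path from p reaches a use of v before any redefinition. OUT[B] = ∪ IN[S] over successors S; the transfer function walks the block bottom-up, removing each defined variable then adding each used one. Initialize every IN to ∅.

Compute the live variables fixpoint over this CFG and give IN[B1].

Fixpoint table:
  B0: | IN={} | OUT={d, f}
  B1: | IN={d, f} | OUT={a, d, e, f}
  B2: | IN={a, d, e, f} | OUT={d, e, f}
  B3: | IN={d, e, f} | OUT={a, d, e, f}
  B4: | IN={a, d, e, f} | OUT={a, d, e, f}
  B5: | IN={d, e, f} | OUT={a, d, e, f}
  B6: | IN={a, d, e, f} | OUT={a, d, e, f}
  B7: | IN={a, d, e, f} | OUT={a, f}
  B8: | IN={a, f} | OUT={}

Merge at B1: OUT[B1] = IN[B2] = {a, d, e, f}
Applying B1's transfer function to that OUT value gives IN[B1] (row B1 above).

Answer: {d, f}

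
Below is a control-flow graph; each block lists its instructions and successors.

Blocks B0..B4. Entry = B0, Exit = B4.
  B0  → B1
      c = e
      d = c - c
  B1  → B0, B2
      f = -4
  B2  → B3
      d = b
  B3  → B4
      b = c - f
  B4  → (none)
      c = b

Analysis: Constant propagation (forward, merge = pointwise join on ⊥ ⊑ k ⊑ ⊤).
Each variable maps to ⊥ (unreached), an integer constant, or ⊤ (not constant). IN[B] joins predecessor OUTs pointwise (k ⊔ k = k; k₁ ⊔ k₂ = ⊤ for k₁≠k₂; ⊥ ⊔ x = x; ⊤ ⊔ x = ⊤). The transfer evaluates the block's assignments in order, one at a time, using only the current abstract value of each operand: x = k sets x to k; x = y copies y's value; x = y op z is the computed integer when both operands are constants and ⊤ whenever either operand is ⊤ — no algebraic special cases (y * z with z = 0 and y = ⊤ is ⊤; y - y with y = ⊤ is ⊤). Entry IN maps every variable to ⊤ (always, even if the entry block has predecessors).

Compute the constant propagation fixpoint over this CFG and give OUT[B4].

Answer: {a: ⊤, b: ⊤, c: ⊤, d: ⊤, e: ⊤, f: -4}

Trace:
Fixpoint table:
  B0:   IN=(all ⊤)   OUT=(all ⊤)
  B1:   IN=(all ⊤)   OUT={f:-4; rest ⊤}
  B2:   IN={f:-4; rest ⊤}   OUT={f:-4; rest ⊤}
  B3:   IN={f:-4; rest ⊤}   OUT={f:-4; rest ⊤}
  B4:   IN={f:-4; rest ⊤}   OUT={f:-4; rest ⊤}

Merge at B4: IN[B4] = OUT[B3] = {a: ⊤, b: ⊤, c: ⊤, d: ⊤, e: ⊤, f: -4}
Applying B4's transfer function to that IN value gives OUT[B4] (row B4 above).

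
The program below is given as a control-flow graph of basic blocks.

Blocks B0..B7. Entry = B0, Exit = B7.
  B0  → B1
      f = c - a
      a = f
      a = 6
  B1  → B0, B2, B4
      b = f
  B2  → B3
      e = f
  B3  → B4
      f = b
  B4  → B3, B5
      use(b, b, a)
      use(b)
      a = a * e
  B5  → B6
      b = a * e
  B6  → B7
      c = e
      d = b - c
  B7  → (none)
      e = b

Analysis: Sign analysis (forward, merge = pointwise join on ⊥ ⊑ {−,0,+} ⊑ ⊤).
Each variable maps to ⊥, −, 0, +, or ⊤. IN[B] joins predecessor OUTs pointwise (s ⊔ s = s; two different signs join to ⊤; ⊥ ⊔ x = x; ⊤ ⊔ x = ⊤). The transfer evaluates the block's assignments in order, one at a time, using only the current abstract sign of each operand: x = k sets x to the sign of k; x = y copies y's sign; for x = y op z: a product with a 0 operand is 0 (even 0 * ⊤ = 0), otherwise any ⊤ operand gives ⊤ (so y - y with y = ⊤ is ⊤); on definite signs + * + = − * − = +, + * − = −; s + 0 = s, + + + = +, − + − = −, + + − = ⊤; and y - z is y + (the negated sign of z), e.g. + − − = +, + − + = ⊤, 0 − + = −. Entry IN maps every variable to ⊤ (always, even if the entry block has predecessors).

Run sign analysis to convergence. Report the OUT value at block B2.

Per-block solution:
  B0:   IN=(all ⊤)   OUT={a:+; rest ⊤}
  B1:   IN={a:+; rest ⊤}   OUT={a:+; rest ⊤}
  B2:   IN={a:+; rest ⊤}   OUT={a:+; rest ⊤}
  B3:   IN=(all ⊤)   OUT=(all ⊤)
  B4:   IN=(all ⊤)   OUT=(all ⊤)
  B5:   IN=(all ⊤)   OUT=(all ⊤)
  B6:   IN=(all ⊤)   OUT=(all ⊤)
  B7:   IN=(all ⊤)   OUT=(all ⊤)

Merge at B2: IN[B2] = OUT[B1] = {a: +, b: ⊤, c: ⊤, d: ⊤, e: ⊤, f: ⊤}
Applying B2's transfer function to that IN value gives OUT[B2] (row B2 above).

Answer: {a: +, b: ⊤, c: ⊤, d: ⊤, e: ⊤, f: ⊤}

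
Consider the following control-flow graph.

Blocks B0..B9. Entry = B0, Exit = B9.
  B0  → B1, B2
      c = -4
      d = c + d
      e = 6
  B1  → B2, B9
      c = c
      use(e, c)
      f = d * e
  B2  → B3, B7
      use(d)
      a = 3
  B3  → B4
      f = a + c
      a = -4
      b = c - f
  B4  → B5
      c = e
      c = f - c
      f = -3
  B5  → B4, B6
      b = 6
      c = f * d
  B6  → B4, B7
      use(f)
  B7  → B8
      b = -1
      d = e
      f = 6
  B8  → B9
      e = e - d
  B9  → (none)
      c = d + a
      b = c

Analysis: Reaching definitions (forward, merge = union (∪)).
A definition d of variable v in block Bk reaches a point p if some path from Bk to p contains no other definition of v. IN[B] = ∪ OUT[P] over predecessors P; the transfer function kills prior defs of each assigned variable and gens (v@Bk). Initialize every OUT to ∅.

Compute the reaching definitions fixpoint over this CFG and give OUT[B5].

Answer: {a@B3, b@B5, c@B5, d@B0, e@B0, f@B4}

Derivation:
Converged values:
  B0:  IN={}  OUT={c@B0, d@B0, e@B0}
  B1:  IN={c@B0, d@B0, e@B0}  OUT={c@B1, d@B0, e@B0, f@B1}
  B2:  IN={c@B0, c@B1, d@B0, e@B0, f@B1}  OUT={a@B2, c@B0, c@B1, d@B0, e@B0, f@B1}
  B3:  IN={a@B2, c@B0, c@B1, d@B0, e@B0, f@B1}  OUT={a@B3, b@B3, c@B0, c@B1, d@B0, e@B0, f@B3}
  B4:  IN={a@B3, b@B3, b@B5, c@B0, c@B1, c@B5, d@B0, e@B0, f@B3, f@B4}  OUT={a@B3, b@B3, b@B5, c@B4, d@B0, e@B0, f@B4}
  B5:  IN={a@B3, b@B3, b@B5, c@B4, d@B0, e@B0, f@B4}  OUT={a@B3, b@B5, c@B5, d@B0, e@B0, f@B4}
  B6:  IN={a@B3, b@B5, c@B5, d@B0, e@B0, f@B4}  OUT={a@B3, b@B5, c@B5, d@B0, e@B0, f@B4}
  B7:  IN={a@B2, a@B3, b@B5, c@B0, c@B1, c@B5, d@B0, e@B0, f@B1, f@B4}  OUT={a@B2, a@B3, b@B7, c@B0, c@B1, c@B5, d@B7, e@B0, f@B7}
  B8:  IN={a@B2, a@B3, b@B7, c@B0, c@B1, c@B5, d@B7, e@B0, f@B7}  OUT={a@B2, a@B3, b@B7, c@B0, c@B1, c@B5, d@B7, e@B8, f@B7}
  B9:  IN={a@B2, a@B3, b@B7, c@B0, c@B1, c@B5, d@B0, d@B7, e@B0, e@B8, f@B1, f@B7}  OUT={a@B2, a@B3, b@B9, c@B9, d@B0, d@B7, e@B0, e@B8, f@B1, f@B7}

Merge at B5: IN[B5] = OUT[B4] = {a@B3, b@B3, b@B5, c@B4, d@B0, e@B0, f@B4}
Applying B5's transfer function to that IN value gives OUT[B5] (row B5 above).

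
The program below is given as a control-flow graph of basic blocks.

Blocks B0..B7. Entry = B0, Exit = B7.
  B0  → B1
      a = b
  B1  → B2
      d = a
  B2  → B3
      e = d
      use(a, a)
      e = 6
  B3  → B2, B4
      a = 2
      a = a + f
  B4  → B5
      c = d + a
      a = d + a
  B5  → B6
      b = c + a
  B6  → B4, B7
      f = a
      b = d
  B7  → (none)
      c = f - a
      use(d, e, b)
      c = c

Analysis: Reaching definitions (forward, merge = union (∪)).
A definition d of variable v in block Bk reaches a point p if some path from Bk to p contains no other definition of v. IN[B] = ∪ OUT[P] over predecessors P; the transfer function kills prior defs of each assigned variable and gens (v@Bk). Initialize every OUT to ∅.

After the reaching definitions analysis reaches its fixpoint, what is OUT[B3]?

Per-block solution:
  B0:  IN={}  OUT={a@B0}
  B1:  IN={a@B0}  OUT={a@B0, d@B1}
  B2:  IN={a@B0, a@B3, d@B1, e@B2}  OUT={a@B0, a@B3, d@B1, e@B2}
  B3:  IN={a@B0, a@B3, d@B1, e@B2}  OUT={a@B3, d@B1, e@B2}
  B4:  IN={a@B3, a@B4, b@B6, c@B4, d@B1, e@B2, f@B6}  OUT={a@B4, b@B6, c@B4, d@B1, e@B2, f@B6}
  B5:  IN={a@B4, b@B6, c@B4, d@B1, e@B2, f@B6}  OUT={a@B4, b@B5, c@B4, d@B1, e@B2, f@B6}
  B6:  IN={a@B4, b@B5, c@B4, d@B1, e@B2, f@B6}  OUT={a@B4, b@B6, c@B4, d@B1, e@B2, f@B6}
  B7:  IN={a@B4, b@B6, c@B4, d@B1, e@B2, f@B6}  OUT={a@B4, b@B6, c@B7, d@B1, e@B2, f@B6}

Merge at B3: IN[B3] = OUT[B2] = {a@B0, a@B3, d@B1, e@B2}
Applying B3's transfer function to that IN value gives OUT[B3] (row B3 above).

Answer: {a@B3, d@B1, e@B2}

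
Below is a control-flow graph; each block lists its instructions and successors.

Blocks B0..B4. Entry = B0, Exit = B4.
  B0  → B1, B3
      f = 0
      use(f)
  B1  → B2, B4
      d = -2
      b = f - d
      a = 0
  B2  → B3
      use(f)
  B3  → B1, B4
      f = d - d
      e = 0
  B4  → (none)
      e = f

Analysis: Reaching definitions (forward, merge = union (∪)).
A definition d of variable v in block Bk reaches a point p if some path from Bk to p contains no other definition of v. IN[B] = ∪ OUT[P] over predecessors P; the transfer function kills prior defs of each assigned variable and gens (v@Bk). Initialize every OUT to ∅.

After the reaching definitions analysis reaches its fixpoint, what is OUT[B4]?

Answer: {a@B1, b@B1, d@B1, e@B4, f@B0, f@B3}

Working:
Fixpoint table:
  B0: | IN={} | OUT={f@B0}
  B1: | IN={a@B1, b@B1, d@B1, e@B3, f@B0, f@B3} | OUT={a@B1, b@B1, d@B1, e@B3, f@B0, f@B3}
  B2: | IN={a@B1, b@B1, d@B1, e@B3, f@B0, f@B3} | OUT={a@B1, b@B1, d@B1, e@B3, f@B0, f@B3}
  B3: | IN={a@B1, b@B1, d@B1, e@B3, f@B0, f@B3} | OUT={a@B1, b@B1, d@B1, e@B3, f@B3}
  B4: | IN={a@B1, b@B1, d@B1, e@B3, f@B0, f@B3} | OUT={a@B1, b@B1, d@B1, e@B4, f@B0, f@B3}

Merge at B4: IN[B4] = OUT[B1] ⊔ OUT[B3] = {a@B1, b@B1, d@B1, e@B3, f@B0, f@B3}
Applying B4's transfer function to that IN value gives OUT[B4] (row B4 above).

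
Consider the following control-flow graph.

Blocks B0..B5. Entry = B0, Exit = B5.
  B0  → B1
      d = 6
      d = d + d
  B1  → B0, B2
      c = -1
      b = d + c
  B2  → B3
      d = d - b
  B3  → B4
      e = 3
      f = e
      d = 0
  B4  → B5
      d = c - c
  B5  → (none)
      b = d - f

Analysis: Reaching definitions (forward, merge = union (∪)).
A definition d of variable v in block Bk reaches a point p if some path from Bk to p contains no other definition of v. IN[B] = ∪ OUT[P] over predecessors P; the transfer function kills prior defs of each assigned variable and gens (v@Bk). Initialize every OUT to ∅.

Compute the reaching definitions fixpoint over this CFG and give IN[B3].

Per-block solution:
  B0: | IN={b@B1, c@B1, d@B0} | OUT={b@B1, c@B1, d@B0}
  B1: | IN={b@B1, c@B1, d@B0} | OUT={b@B1, c@B1, d@B0}
  B2: | IN={b@B1, c@B1, d@B0} | OUT={b@B1, c@B1, d@B2}
  B3: | IN={b@B1, c@B1, d@B2} | OUT={b@B1, c@B1, d@B3, e@B3, f@B3}
  B4: | IN={b@B1, c@B1, d@B3, e@B3, f@B3} | OUT={b@B1, c@B1, d@B4, e@B3, f@B3}
  B5: | IN={b@B1, c@B1, d@B4, e@B3, f@B3} | OUT={b@B5, c@B1, d@B4, e@B3, f@B3}

Merge at B3: IN[B3] = OUT[B2] = {b@B1, c@B1, d@B2}

Answer: {b@B1, c@B1, d@B2}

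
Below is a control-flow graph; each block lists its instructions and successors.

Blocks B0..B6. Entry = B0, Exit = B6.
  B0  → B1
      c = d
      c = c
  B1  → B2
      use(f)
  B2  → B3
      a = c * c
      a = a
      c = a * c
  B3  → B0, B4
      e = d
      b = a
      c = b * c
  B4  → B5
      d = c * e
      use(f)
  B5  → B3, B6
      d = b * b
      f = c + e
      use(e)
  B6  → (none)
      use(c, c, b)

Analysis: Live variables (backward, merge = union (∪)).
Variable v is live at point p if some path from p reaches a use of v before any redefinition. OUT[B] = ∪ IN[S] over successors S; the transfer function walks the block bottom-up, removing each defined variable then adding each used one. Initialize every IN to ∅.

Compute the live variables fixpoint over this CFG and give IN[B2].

Converged values:
  B0:  IN={d, f}  OUT={c, d, f}
  B1:  IN={c, d, f}  OUT={c, d, f}
  B2:  IN={c, d, f}  OUT={a, c, d, f}
  B3:  IN={a, c, d, f}  OUT={a, b, c, d, e, f}
  B4:  IN={a, b, c, e, f}  OUT={a, b, c, e}
  B5:  IN={a, b, c, e}  OUT={a, b, c, d, f}
  B6:  IN={b, c}  OUT={}

Merge at B2: OUT[B2] = IN[B3] = {a, c, d, f}
Applying B2's transfer function to that OUT value gives IN[B2] (row B2 above).

Answer: {c, d, f}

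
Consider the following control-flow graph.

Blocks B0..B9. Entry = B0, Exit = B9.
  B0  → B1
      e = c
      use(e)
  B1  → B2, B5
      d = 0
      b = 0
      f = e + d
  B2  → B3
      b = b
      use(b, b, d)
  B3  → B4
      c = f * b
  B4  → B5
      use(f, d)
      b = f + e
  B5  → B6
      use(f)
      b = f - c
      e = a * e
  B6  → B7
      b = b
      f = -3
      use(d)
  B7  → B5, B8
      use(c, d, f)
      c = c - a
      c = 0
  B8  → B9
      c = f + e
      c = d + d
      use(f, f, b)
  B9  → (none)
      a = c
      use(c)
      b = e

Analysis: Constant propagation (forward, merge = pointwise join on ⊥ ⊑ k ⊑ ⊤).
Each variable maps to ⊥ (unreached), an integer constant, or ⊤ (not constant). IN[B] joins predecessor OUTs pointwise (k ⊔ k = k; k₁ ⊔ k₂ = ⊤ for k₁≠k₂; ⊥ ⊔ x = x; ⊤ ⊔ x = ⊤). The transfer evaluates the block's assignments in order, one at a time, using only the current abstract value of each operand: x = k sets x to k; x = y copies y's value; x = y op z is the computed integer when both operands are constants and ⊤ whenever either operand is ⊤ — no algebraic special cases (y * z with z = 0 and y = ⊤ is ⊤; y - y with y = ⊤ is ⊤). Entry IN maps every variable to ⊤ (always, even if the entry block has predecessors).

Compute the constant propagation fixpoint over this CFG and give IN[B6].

Answer: {a: ⊤, b: ⊤, c: ⊤, d: 0, e: ⊤, f: ⊤}

Trace:
Converged values:
  B0:   IN=(all ⊤)   OUT=(all ⊤)
  B1:   IN=(all ⊤)   OUT={b:0, d:0; rest ⊤}
  B2:   IN={b:0, d:0; rest ⊤}   OUT={b:0, d:0; rest ⊤}
  B3:   IN={b:0, d:0; rest ⊤}   OUT={b:0, d:0; rest ⊤}
  B4:   IN={b:0, d:0; rest ⊤}   OUT={d:0; rest ⊤}
  B5:   IN={d:0; rest ⊤}   OUT={d:0; rest ⊤}
  B6:   IN={d:0; rest ⊤}   OUT={d:0, f:-3; rest ⊤}
  B7:   IN={d:0, f:-3; rest ⊤}   OUT={c:0, d:0, f:-3; rest ⊤}
  B8:   IN={c:0, d:0, f:-3; rest ⊤}   OUT={c:0, d:0, f:-3; rest ⊤}
  B9:   IN={c:0, d:0, f:-3; rest ⊤}   OUT={a:0, c:0, d:0, f:-3; rest ⊤}

Merge at B6: IN[B6] = OUT[B5] = {a: ⊤, b: ⊤, c: ⊤, d: 0, e: ⊤, f: ⊤}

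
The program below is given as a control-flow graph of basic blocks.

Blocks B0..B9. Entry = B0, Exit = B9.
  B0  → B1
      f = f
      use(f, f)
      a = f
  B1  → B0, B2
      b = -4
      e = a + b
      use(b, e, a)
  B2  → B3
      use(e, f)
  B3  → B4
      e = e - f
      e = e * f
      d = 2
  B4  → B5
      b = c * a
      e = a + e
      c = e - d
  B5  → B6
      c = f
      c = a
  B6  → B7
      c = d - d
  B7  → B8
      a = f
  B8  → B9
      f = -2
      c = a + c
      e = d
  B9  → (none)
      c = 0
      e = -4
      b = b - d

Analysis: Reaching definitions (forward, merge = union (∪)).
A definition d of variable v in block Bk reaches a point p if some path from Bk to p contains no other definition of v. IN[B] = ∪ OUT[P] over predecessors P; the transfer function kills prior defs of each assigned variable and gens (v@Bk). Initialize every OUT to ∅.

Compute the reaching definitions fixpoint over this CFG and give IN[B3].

Per-block solution:
  B0:   IN={a@B0, b@B1, e@B1, f@B0}   OUT={a@B0, b@B1, e@B1, f@B0}
  B1:   IN={a@B0, b@B1, e@B1, f@B0}   OUT={a@B0, b@B1, e@B1, f@B0}
  B2:   IN={a@B0, b@B1, e@B1, f@B0}   OUT={a@B0, b@B1, e@B1, f@B0}
  B3:   IN={a@B0, b@B1, e@B1, f@B0}   OUT={a@B0, b@B1, d@B3, e@B3, f@B0}
  B4:   IN={a@B0, b@B1, d@B3, e@B3, f@B0}   OUT={a@B0, b@B4, c@B4, d@B3, e@B4, f@B0}
  B5:   IN={a@B0, b@B4, c@B4, d@B3, e@B4, f@B0}   OUT={a@B0, b@B4, c@B5, d@B3, e@B4, f@B0}
  B6:   IN={a@B0, b@B4, c@B5, d@B3, e@B4, f@B0}   OUT={a@B0, b@B4, c@B6, d@B3, e@B4, f@B0}
  B7:   IN={a@B0, b@B4, c@B6, d@B3, e@B4, f@B0}   OUT={a@B7, b@B4, c@B6, d@B3, e@B4, f@B0}
  B8:   IN={a@B7, b@B4, c@B6, d@B3, e@B4, f@B0}   OUT={a@B7, b@B4, c@B8, d@B3, e@B8, f@B8}
  B9:   IN={a@B7, b@B4, c@B8, d@B3, e@B8, f@B8}   OUT={a@B7, b@B9, c@B9, d@B3, e@B9, f@B8}

Merge at B3: IN[B3] = OUT[B2] = {a@B0, b@B1, e@B1, f@B0}

Answer: {a@B0, b@B1, e@B1, f@B0}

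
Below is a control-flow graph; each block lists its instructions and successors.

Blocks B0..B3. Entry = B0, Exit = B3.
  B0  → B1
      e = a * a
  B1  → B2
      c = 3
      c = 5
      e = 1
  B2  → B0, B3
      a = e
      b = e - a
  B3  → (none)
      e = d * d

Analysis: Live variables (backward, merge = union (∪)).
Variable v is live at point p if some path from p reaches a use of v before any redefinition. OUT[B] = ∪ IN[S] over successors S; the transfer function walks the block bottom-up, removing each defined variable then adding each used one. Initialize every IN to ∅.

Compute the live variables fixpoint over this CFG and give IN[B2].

Answer: {d, e}

Trace:
Fixpoint table:
  B0:   IN={a, d}   OUT={d}
  B1:   IN={d}   OUT={d, e}
  B2:   IN={d, e}   OUT={a, d}
  B3:   IN={d}   OUT={}

Merge at B2: OUT[B2] = IN[B0] ⊔ IN[B3] = {a, d}
Applying B2's transfer function to that OUT value gives IN[B2] (row B2 above).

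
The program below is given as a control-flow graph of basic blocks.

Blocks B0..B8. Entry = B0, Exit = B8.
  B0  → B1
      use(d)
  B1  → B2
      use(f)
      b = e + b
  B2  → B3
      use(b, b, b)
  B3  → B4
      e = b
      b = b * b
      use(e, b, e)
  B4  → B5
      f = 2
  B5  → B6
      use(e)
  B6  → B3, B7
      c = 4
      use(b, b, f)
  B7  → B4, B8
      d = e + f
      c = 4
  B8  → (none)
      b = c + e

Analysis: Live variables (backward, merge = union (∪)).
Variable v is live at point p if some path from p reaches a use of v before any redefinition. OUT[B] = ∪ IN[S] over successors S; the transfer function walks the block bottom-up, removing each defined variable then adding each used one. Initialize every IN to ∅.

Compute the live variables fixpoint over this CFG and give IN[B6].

Answer: {b, e, f}

Working:
Converged values:
  B0: | IN={b, d, e, f} | OUT={b, e, f}
  B1: | IN={b, e, f} | OUT={b}
  B2: | IN={b} | OUT={b}
  B3: | IN={b} | OUT={b, e}
  B4: | IN={b, e} | OUT={b, e, f}
  B5: | IN={b, e, f} | OUT={b, e, f}
  B6: | IN={b, e, f} | OUT={b, e, f}
  B7: | IN={b, e, f} | OUT={b, c, e}
  B8: | IN={c, e} | OUT={}

Merge at B6: OUT[B6] = IN[B3] ⊔ IN[B7] = {b, e, f}
Applying B6's transfer function to that OUT value gives IN[B6] (row B6 above).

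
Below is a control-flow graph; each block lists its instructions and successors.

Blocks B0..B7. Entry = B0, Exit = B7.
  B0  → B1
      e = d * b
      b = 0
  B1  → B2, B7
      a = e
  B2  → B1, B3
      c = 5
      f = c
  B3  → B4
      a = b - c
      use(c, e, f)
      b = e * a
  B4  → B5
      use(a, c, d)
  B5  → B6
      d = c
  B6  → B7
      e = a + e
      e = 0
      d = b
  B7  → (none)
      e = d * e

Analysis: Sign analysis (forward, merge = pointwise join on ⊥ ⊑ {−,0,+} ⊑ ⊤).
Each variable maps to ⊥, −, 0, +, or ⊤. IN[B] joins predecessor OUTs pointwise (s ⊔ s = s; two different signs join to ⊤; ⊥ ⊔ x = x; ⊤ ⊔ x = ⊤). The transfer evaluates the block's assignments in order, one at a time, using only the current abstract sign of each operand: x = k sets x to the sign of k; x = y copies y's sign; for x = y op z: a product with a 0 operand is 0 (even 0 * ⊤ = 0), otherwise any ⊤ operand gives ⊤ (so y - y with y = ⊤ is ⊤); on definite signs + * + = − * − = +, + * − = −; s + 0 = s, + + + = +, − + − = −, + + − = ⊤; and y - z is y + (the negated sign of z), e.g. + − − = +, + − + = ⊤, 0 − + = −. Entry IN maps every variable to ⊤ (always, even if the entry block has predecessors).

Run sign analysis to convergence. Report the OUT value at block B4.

Fixpoint table:
  B0: | IN=(all ⊤) | OUT={b:0; rest ⊤}
  B1: | IN={b:0; rest ⊤} | OUT={b:0; rest ⊤}
  B2: | IN={b:0; rest ⊤} | OUT={b:0, c:+, f:+; rest ⊤}
  B3: | IN={b:0, c:+, f:+; rest ⊤} | OUT={a:-, c:+, f:+; rest ⊤}
  B4: | IN={a:-, c:+, f:+; rest ⊤} | OUT={a:-, c:+, f:+; rest ⊤}
  B5: | IN={a:-, c:+, f:+; rest ⊤} | OUT={a:-, c:+, d:+, f:+; rest ⊤}
  B6: | IN={a:-, c:+, d:+, f:+; rest ⊤} | OUT={a:-, c:+, e:0, f:+; rest ⊤}
  B7: | IN=(all ⊤) | OUT=(all ⊤)

Merge at B4: IN[B4] = OUT[B3] = {a: -, b: ⊤, c: +, d: ⊤, e: ⊤, f: +}
Applying B4's transfer function to that IN value gives OUT[B4] (row B4 above).

Answer: {a: -, b: ⊤, c: +, d: ⊤, e: ⊤, f: +}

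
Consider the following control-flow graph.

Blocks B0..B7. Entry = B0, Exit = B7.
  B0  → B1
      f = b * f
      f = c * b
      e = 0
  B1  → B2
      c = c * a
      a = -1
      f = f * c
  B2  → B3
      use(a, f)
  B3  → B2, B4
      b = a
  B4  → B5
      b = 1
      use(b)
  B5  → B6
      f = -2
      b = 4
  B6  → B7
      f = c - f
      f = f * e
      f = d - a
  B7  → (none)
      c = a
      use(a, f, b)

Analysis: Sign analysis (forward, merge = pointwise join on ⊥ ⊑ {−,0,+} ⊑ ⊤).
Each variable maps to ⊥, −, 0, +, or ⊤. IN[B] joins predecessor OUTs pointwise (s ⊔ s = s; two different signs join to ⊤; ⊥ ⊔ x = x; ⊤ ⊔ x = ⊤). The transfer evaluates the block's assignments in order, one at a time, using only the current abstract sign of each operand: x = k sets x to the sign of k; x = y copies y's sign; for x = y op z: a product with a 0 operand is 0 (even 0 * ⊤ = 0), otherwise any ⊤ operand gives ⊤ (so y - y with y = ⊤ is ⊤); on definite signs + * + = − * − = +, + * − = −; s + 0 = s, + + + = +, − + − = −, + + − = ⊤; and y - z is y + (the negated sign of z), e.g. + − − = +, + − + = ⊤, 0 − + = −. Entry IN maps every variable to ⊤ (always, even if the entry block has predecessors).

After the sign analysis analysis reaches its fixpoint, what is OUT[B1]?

Answer: {a: -, b: ⊤, c: ⊤, d: ⊤, e: 0, f: ⊤}

Working:
Per-block solution:
  B0: | IN=(all ⊤) | OUT={e:0; rest ⊤}
  B1: | IN={e:0; rest ⊤} | OUT={a:-, e:0; rest ⊤}
  B2: | IN={a:-, e:0; rest ⊤} | OUT={a:-, e:0; rest ⊤}
  B3: | IN={a:-, e:0; rest ⊤} | OUT={a:-, b:-, e:0; rest ⊤}
  B4: | IN={a:-, b:-, e:0; rest ⊤} | OUT={a:-, b:+, e:0; rest ⊤}
  B5: | IN={a:-, b:+, e:0; rest ⊤} | OUT={a:-, b:+, e:0, f:-; rest ⊤}
  B6: | IN={a:-, b:+, e:0, f:-; rest ⊤} | OUT={a:-, b:+, e:0; rest ⊤}
  B7: | IN={a:-, b:+, e:0; rest ⊤} | OUT={a:-, b:+, c:-, e:0; rest ⊤}

Merge at B1: IN[B1] = OUT[B0] = {a: ⊤, b: ⊤, c: ⊤, d: ⊤, e: 0, f: ⊤}
Applying B1's transfer function to that IN value gives OUT[B1] (row B1 above).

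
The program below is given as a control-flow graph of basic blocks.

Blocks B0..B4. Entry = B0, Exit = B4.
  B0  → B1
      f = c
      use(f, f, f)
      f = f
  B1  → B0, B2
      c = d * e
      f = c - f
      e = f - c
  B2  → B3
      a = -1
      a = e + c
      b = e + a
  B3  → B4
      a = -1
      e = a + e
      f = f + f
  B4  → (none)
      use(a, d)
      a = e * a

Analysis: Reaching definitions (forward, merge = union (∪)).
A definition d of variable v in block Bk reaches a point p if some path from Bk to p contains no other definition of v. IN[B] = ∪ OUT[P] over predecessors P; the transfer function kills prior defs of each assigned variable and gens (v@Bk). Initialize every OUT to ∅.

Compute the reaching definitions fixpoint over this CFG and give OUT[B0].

Answer: {c@B1, e@B1, f@B0}

Derivation:
Converged values:
  B0: | IN={c@B1, e@B1, f@B1} | OUT={c@B1, e@B1, f@B0}
  B1: | IN={c@B1, e@B1, f@B0} | OUT={c@B1, e@B1, f@B1}
  B2: | IN={c@B1, e@B1, f@B1} | OUT={a@B2, b@B2, c@B1, e@B1, f@B1}
  B3: | IN={a@B2, b@B2, c@B1, e@B1, f@B1} | OUT={a@B3, b@B2, c@B1, e@B3, f@B3}
  B4: | IN={a@B3, b@B2, c@B1, e@B3, f@B3} | OUT={a@B4, b@B2, c@B1, e@B3, f@B3}

Merge at B0 (entry node, so the boundary value {} is joined with the incoming edge(s)): IN[B0] = {} ⊔ OUT[B1] = {c@B1, e@B1, f@B1}
Applying B0's transfer function to that IN value gives OUT[B0] (row B0 above).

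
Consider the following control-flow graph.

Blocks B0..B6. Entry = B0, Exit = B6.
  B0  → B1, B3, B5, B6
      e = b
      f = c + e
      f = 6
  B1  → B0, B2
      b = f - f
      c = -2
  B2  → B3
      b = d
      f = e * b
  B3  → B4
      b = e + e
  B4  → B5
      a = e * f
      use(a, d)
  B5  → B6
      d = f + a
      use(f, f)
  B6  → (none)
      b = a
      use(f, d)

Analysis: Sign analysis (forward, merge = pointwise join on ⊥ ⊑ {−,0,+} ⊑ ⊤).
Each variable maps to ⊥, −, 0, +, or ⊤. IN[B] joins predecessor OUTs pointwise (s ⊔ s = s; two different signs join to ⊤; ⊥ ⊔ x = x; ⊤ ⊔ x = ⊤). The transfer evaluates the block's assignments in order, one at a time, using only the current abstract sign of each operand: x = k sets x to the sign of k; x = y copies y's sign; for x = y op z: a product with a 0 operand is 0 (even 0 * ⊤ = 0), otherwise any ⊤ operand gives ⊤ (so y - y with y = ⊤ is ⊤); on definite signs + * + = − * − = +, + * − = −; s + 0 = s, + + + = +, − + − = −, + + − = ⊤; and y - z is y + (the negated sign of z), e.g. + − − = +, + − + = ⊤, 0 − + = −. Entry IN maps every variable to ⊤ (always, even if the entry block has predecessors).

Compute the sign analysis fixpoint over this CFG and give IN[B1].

Fixpoint table:
  B0:  IN=(all ⊤)  OUT={f:+; rest ⊤}
  B1:  IN={f:+; rest ⊤}  OUT={c:-, f:+; rest ⊤}
  B2:  IN={c:-, f:+; rest ⊤}  OUT={c:-; rest ⊤}
  B3:  IN=(all ⊤)  OUT=(all ⊤)
  B4:  IN=(all ⊤)  OUT=(all ⊤)
  B5:  IN=(all ⊤)  OUT=(all ⊤)
  B6:  IN=(all ⊤)  OUT=(all ⊤)

Merge at B1: IN[B1] = OUT[B0] = {a: ⊤, b: ⊤, c: ⊤, d: ⊤, e: ⊤, f: +}

Answer: {a: ⊤, b: ⊤, c: ⊤, d: ⊤, e: ⊤, f: +}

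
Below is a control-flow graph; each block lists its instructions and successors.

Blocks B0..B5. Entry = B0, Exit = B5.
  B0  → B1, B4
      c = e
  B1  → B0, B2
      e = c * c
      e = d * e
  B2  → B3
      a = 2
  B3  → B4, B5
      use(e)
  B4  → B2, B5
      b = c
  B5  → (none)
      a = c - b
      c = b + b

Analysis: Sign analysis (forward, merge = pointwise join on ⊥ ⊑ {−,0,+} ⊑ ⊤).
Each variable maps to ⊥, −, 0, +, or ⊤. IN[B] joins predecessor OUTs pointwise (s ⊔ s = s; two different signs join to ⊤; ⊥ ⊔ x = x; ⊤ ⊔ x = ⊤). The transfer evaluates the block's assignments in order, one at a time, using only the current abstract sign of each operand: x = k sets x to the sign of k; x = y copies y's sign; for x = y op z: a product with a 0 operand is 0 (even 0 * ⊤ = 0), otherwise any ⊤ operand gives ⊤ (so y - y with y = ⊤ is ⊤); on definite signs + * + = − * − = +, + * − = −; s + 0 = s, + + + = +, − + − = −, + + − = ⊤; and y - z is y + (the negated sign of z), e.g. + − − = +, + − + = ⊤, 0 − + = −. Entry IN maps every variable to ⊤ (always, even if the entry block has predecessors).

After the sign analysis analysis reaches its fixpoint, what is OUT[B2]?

Answer: {a: +, b: ⊤, c: ⊤, d: ⊤, e: ⊤, f: ⊤}

Derivation:
Converged values:
  B0:   IN=(all ⊤)   OUT=(all ⊤)
  B1:   IN=(all ⊤)   OUT=(all ⊤)
  B2:   IN=(all ⊤)   OUT={a:+; rest ⊤}
  B3:   IN={a:+; rest ⊤}   OUT={a:+; rest ⊤}
  B4:   IN=(all ⊤)   OUT=(all ⊤)
  B5:   IN=(all ⊤)   OUT=(all ⊤)

Merge at B2: IN[B2] = OUT[B1] ⊔ OUT[B4] = {a: ⊤, b: ⊤, c: ⊤, d: ⊤, e: ⊤, f: ⊤}
Applying B2's transfer function to that IN value gives OUT[B2] (row B2 above).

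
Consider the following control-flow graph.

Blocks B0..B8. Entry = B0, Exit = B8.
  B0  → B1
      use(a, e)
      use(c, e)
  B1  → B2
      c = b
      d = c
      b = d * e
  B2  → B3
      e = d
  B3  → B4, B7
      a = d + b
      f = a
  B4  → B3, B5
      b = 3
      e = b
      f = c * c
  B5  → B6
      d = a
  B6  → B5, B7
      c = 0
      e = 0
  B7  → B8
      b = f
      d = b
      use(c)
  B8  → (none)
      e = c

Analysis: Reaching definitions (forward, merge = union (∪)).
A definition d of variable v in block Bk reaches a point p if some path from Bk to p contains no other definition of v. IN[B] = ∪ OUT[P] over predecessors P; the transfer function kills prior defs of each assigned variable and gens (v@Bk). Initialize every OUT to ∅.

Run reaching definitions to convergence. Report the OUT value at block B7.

Answer: {a@B3, b@B7, c@B1, c@B6, d@B7, e@B2, e@B4, e@B6, f@B3, f@B4}

Trace:
Per-block solution:
  B0: | IN={} | OUT={}
  B1: | IN={} | OUT={b@B1, c@B1, d@B1}
  B2: | IN={b@B1, c@B1, d@B1} | OUT={b@B1, c@B1, d@B1, e@B2}
  B3: | IN={a@B3, b@B1, b@B4, c@B1, d@B1, e@B2, e@B4, f@B4} | OUT={a@B3, b@B1, b@B4, c@B1, d@B1, e@B2, e@B4, f@B3}
  B4: | IN={a@B3, b@B1, b@B4, c@B1, d@B1, e@B2, e@B4, f@B3} | OUT={a@B3, b@B4, c@B1, d@B1, e@B4, f@B4}
  B5: | IN={a@B3, b@B4, c@B1, c@B6, d@B1, d@B5, e@B4, e@B6, f@B4} | OUT={a@B3, b@B4, c@B1, c@B6, d@B5, e@B4, e@B6, f@B4}
  B6: | IN={a@B3, b@B4, c@B1, c@B6, d@B5, e@B4, e@B6, f@B4} | OUT={a@B3, b@B4, c@B6, d@B5, e@B6, f@B4}
  B7: | IN={a@B3, b@B1, b@B4, c@B1, c@B6, d@B1, d@B5, e@B2, e@B4, e@B6, f@B3, f@B4} | OUT={a@B3, b@B7, c@B1, c@B6, d@B7, e@B2, e@B4, e@B6, f@B3, f@B4}
  B8: | IN={a@B3, b@B7, c@B1, c@B6, d@B7, e@B2, e@B4, e@B6, f@B3, f@B4} | OUT={a@B3, b@B7, c@B1, c@B6, d@B7, e@B8, f@B3, f@B4}

Merge at B7: IN[B7] = OUT[B3] ⊔ OUT[B6] = {a@B3, b@B1, b@B4, c@B1, c@B6, d@B1, d@B5, e@B2, e@B4, e@B6, f@B3, f@B4}
Applying B7's transfer function to that IN value gives OUT[B7] (row B7 above).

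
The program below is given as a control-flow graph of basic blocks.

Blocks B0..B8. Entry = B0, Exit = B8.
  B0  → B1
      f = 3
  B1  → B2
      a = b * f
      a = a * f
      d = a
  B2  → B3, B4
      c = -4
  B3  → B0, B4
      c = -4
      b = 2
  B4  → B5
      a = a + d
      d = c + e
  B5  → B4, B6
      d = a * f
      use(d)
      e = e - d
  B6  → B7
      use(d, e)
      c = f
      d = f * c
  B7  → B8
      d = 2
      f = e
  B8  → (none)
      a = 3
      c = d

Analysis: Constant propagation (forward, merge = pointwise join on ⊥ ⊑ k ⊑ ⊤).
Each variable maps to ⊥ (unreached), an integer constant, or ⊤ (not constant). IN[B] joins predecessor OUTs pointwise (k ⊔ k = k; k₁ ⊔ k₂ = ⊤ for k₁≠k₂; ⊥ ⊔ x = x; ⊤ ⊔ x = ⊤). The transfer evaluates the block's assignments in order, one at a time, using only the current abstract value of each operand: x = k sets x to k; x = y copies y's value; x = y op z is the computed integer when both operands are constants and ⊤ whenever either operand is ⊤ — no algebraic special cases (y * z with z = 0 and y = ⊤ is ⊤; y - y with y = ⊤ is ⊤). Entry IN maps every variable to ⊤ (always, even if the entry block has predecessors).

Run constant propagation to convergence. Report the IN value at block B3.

Answer: {a: ⊤, b: ⊤, c: -4, d: ⊤, e: ⊤, f: 3}

Trace:
Converged values:
  B0: | IN=(all ⊤) | OUT={f:3; rest ⊤}
  B1: | IN={f:3; rest ⊤} | OUT={f:3; rest ⊤}
  B2: | IN={f:3; rest ⊤} | OUT={c:-4, f:3; rest ⊤}
  B3: | IN={c:-4, f:3; rest ⊤} | OUT={b:2, c:-4, f:3; rest ⊤}
  B4: | IN={c:-4, f:3; rest ⊤} | OUT={c:-4, f:3; rest ⊤}
  B5: | IN={c:-4, f:3; rest ⊤} | OUT={c:-4, f:3; rest ⊤}
  B6: | IN={c:-4, f:3; rest ⊤} | OUT={c:3, d:9, f:3; rest ⊤}
  B7: | IN={c:3, d:9, f:3; rest ⊤} | OUT={c:3, d:2; rest ⊤}
  B8: | IN={c:3, d:2; rest ⊤} | OUT={a:3, c:2, d:2; rest ⊤}

Merge at B3: IN[B3] = OUT[B2] = {a: ⊤, b: ⊤, c: -4, d: ⊤, e: ⊤, f: 3}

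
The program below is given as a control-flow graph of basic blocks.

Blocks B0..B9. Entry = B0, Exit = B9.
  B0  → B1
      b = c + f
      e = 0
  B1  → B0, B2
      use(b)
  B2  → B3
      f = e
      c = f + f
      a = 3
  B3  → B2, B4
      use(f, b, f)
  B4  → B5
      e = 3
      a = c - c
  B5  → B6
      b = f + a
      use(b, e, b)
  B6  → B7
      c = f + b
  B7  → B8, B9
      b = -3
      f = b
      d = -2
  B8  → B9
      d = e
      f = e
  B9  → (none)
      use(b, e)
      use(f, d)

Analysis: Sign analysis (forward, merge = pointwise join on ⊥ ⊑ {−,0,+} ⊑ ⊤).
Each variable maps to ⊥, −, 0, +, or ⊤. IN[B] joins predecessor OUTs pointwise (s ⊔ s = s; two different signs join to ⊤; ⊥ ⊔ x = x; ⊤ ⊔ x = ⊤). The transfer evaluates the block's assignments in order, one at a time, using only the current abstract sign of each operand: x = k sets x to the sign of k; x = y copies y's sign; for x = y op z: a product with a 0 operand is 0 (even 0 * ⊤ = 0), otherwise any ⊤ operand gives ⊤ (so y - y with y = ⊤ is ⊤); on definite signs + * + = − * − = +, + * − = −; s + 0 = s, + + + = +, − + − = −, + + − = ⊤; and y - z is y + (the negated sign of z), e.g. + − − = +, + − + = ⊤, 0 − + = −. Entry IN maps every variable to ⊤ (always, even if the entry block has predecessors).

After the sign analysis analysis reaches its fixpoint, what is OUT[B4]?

Converged values:
  B0: | IN=(all ⊤) | OUT={e:0; rest ⊤}
  B1: | IN={e:0; rest ⊤} | OUT={e:0; rest ⊤}
  B2: | IN={e:0; rest ⊤} | OUT={a:+, c:0, e:0, f:0; rest ⊤}
  B3: | IN={a:+, c:0, e:0, f:0; rest ⊤} | OUT={a:+, c:0, e:0, f:0; rest ⊤}
  B4: | IN={a:+, c:0, e:0, f:0; rest ⊤} | OUT={a:0, c:0, e:+, f:0; rest ⊤}
  B5: | IN={a:0, c:0, e:+, f:0; rest ⊤} | OUT={a:0, b:0, c:0, e:+, f:0; rest ⊤}
  B6: | IN={a:0, b:0, c:0, e:+, f:0; rest ⊤} | OUT={a:0, b:0, c:0, e:+, f:0; rest ⊤}
  B7: | IN={a:0, b:0, c:0, e:+, f:0; rest ⊤} | OUT={a:0, b:-, c:0, d:-, e:+, f:-; rest ⊤}
  B8: | IN={a:0, b:-, c:0, d:-, e:+, f:-; rest ⊤} | OUT={a:0, b:-, c:0, d:+, e:+, f:+; rest ⊤}
  B9: | IN={a:0, b:-, c:0, e:+; rest ⊤} | OUT={a:0, b:-, c:0, e:+; rest ⊤}

Merge at B4: IN[B4] = OUT[B3] = {a: +, b: ⊤, c: 0, d: ⊤, e: 0, f: 0}
Applying B4's transfer function to that IN value gives OUT[B4] (row B4 above).

Answer: {a: 0, b: ⊤, c: 0, d: ⊤, e: +, f: 0}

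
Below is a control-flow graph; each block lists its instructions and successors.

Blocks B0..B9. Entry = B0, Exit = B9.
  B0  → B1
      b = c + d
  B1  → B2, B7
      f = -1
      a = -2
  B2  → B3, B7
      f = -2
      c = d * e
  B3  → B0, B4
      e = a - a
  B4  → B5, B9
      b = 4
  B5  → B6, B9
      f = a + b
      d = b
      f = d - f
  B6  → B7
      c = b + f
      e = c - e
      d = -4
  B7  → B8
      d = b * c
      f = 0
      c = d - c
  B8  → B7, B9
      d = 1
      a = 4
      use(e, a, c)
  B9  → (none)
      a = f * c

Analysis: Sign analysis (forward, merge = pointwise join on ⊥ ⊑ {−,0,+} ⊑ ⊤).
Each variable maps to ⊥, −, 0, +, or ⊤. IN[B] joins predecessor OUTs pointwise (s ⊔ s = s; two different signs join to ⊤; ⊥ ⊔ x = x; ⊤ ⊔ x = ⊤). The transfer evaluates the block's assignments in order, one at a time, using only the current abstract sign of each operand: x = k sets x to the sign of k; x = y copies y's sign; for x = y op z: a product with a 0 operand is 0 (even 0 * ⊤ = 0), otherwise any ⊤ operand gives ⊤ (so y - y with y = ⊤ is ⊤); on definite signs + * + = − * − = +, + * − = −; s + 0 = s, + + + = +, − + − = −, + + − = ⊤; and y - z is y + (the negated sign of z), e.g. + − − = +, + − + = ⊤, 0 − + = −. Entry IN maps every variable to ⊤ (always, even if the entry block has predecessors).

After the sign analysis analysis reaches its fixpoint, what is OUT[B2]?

Fixpoint table:
  B0:   IN=(all ⊤)   OUT=(all ⊤)
  B1:   IN=(all ⊤)   OUT={a:-, f:-; rest ⊤}
  B2:   IN={a:-, f:-; rest ⊤}   OUT={a:-, f:-; rest ⊤}
  B3:   IN={a:-, f:-; rest ⊤}   OUT={a:-, f:-; rest ⊤}
  B4:   IN={a:-, f:-; rest ⊤}   OUT={a:-, b:+, f:-; rest ⊤}
  B5:   IN={a:-, b:+, f:-; rest ⊤}   OUT={a:-, b:+, d:+; rest ⊤}
  B6:   IN={a:-, b:+, d:+; rest ⊤}   OUT={a:-, b:+, d:-; rest ⊤}
  B7:   IN=(all ⊤)   OUT={f:0; rest ⊤}
  B8:   IN={f:0; rest ⊤}   OUT={a:+, d:+, f:0; rest ⊤}
  B9:   IN=(all ⊤)   OUT=(all ⊤)

Merge at B2: IN[B2] = OUT[B1] = {a: -, b: ⊤, c: ⊤, d: ⊤, e: ⊤, f: -}
Applying B2's transfer function to that IN value gives OUT[B2] (row B2 above).

Answer: {a: -, b: ⊤, c: ⊤, d: ⊤, e: ⊤, f: -}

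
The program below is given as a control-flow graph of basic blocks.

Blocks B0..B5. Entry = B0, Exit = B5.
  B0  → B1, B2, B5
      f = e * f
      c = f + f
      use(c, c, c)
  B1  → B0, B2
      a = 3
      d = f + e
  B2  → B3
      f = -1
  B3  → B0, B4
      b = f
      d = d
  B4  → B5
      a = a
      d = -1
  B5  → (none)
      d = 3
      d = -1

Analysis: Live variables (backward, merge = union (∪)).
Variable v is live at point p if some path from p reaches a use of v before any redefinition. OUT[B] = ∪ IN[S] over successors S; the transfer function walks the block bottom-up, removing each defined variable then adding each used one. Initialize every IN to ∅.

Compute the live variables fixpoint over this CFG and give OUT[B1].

Answer: {a, d, e, f}

Working:
Converged values:
  B0: | IN={a, d, e, f} | OUT={a, d, e, f}
  B1: | IN={e, f} | OUT={a, d, e, f}
  B2: | IN={a, d, e} | OUT={a, d, e, f}
  B3: | IN={a, d, e, f} | OUT={a, d, e, f}
  B4: | IN={a} | OUT={}
  B5: | IN={} | OUT={}

Merge at B1: OUT[B1] = IN[B0] ⊔ IN[B2] = {a, d, e, f}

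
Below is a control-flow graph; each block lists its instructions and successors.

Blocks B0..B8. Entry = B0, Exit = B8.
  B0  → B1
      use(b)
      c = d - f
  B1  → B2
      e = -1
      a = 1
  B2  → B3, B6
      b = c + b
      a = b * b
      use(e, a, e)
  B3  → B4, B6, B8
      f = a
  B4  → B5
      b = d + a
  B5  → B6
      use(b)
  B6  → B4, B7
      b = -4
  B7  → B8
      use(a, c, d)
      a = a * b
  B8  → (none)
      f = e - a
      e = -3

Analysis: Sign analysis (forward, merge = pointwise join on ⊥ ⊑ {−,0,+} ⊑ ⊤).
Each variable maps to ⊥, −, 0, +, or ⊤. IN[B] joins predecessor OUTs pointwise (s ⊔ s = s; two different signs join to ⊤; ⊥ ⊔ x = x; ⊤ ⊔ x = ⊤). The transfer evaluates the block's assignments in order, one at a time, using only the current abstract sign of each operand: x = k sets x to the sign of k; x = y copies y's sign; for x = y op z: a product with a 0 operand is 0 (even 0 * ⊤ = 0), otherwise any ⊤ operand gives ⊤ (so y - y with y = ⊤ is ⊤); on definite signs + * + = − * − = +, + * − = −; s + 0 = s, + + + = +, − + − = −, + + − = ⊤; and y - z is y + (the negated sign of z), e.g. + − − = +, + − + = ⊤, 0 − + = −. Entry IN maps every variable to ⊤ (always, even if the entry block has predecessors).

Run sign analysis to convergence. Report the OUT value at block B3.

Per-block solution:
  B0: | IN=(all ⊤) | OUT=(all ⊤)
  B1: | IN=(all ⊤) | OUT={a:+, e:-; rest ⊤}
  B2: | IN={a:+, e:-; rest ⊤} | OUT={e:-; rest ⊤}
  B3: | IN={e:-; rest ⊤} | OUT={e:-; rest ⊤}
  B4: | IN={e:-; rest ⊤} | OUT={e:-; rest ⊤}
  B5: | IN={e:-; rest ⊤} | OUT={e:-; rest ⊤}
  B6: | IN={e:-; rest ⊤} | OUT={b:-, e:-; rest ⊤}
  B7: | IN={b:-, e:-; rest ⊤} | OUT={b:-, e:-; rest ⊤}
  B8: | IN={e:-; rest ⊤} | OUT={e:-; rest ⊤}

Merge at B3: IN[B3] = OUT[B2] = {a: ⊤, b: ⊤, c: ⊤, d: ⊤, e: -, f: ⊤}
Applying B3's transfer function to that IN value gives OUT[B3] (row B3 above).

Answer: {a: ⊤, b: ⊤, c: ⊤, d: ⊤, e: -, f: ⊤}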